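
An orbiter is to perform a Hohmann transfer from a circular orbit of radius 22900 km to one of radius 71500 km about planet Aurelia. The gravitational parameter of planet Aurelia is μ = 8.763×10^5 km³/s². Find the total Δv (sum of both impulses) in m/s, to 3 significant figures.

Δv = 2490 m/s

The Hohmann ellipse has a_t = (r₁ + r₂)/2 = 47200 km.
Circular speed at r₁: v₁ = √(μ/r₁) = √(8.763×10^5/22900) = 6.186 km/s.
On the transfer ellipse at r₁, vis-viva gives v_p = √[μ(2/r₁ − 1/a_t)] = 7.614 km/s.
First burn Δv₁ = |v_p − v₁| = 1.428 km/s.
Circular speed at r₂: v₂ = √(μ/r₂) = 3.5008 km/s.
Transfer-orbit speed at r₂: v_a = √[μ(2/r₂ − 1/a_t)] = 2.4385 km/s.
Second burn Δv₂ = |v₂ − v_a| = 1.062 km/s.
Δv = Δv₁ + Δv₂ = 1.428 + 1.062 = 2.490 km/s.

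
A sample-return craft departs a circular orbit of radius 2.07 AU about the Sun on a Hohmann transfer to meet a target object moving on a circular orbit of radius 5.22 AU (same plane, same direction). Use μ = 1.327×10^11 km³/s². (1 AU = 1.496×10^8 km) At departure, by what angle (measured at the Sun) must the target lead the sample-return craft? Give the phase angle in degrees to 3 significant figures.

In km: r₁ = 2.07 × 1.496×10^8 = 3.09672×10^8 km; r₂ = 5.22 × 1.496×10^8 = 7.80912×10^8 km.
Semi-major axis of the transfer orbit: a_t = (3.09672×10^8 + 7.80912×10^8)/2 = 5.45292×10^8 km.
The half-period of the transfer ellipse is t = π√(a_t³/μ) = 1.098×10^8 s.
The target's mean motion on its circular orbit is ω₂ = √(μ/r₂³) = 1.669×10^-8 rad/s.
Angle swept by the target during transfer: ω₂·t = 1.833 rad = 105.0°.
Arrival is 180° from departure on the ellipse, so φ = 180° − 105.0° = 75.0°.

φ = 75.0°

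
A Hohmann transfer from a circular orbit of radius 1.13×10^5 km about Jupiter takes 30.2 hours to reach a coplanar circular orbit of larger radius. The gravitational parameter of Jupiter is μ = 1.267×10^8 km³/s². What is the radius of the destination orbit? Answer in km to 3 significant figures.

Transfer time t = 30.2 hours = 1.0872×10^5 s, and t = π√(a_t³/μ).
So a_t = (μ t²/π²)^(1/3) = (1.267×10^8 × (1.0872×10^5)² / π²)^(1/3) = 5.3337×10^5 km.
Since a_t = (r₁ + r₂)/2, r₂ = 2a_t − r₁ = 2×5.3337×10^5 − 1.130×10^5 = 9.5374×10^5 km.

r₂ = 9.54×10^5 km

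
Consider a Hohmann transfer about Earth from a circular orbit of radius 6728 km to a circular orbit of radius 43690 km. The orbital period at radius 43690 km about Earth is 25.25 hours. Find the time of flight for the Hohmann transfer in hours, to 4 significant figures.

t = 5.533 hours

From Kepler's third law T² = 4π²r³/μ at r = 43690 km, T = 25.25 hours = 25.25 × 3600 s = 90900 s: μ = 4π²r³/T² = 3.98454×10^5 km³/s².
Semi-major axis of the transfer orbit: a_t = (6728 + 43690)/2 = 25209 km.
By Kepler's third law the transfer-orbit period is T = 2π√(a_t³/μ), so t = T/2 = 19920 s.
Converting: 19920 s ÷ 3600 s/hour = 5.533 hours.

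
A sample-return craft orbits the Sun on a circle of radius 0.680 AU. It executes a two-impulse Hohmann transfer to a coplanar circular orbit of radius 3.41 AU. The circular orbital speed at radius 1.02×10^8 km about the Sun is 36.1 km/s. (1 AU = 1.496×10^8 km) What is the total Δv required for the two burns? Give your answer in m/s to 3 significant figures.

From the circular-orbit relation v² = μ/r at r = 1.02×10^8 km: μ = v²r = (36.1)² × 1.02×10^8 = 1.32927×10^11 km³/s².
In km: r₁ = 0.680 × 1.496×10^8 = 1.01728×10^8 km; r₂ = 3.41 × 1.496×10^8 = 5.10136×10^8 km.
Transfer-ellipse semi-major axis a_t = (r₁ + r₂)/2 = (1.01728×10^8 + 5.10136×10^8)/2 = 3.05932×10^8 km.
Circular speed at r₁: v₁ = √(μ/r₁) = √(1.32927×10^11/1.01728×10^8) = 36.15 km/s.
On the transfer ellipse at r₁, v² = μ(2/r − 1/a) gives v_p = √[μ(2/r₁ − 1/a_t)] = 46.68 km/s.
First burn Δv₁ = |v_p − v₁| = 10.53 km/s.
At r₂, v₂ = √(μ/r₂) = 16.142 km/s.
Transfer-orbit speed at r₂: v_a = √[μ(2/r₂ − 1/a_t)] = 9.3083 km/s.
Second burn Δv₂ = |v₂ − v_a| = 6.834 km/s.
Δv = Δv₁ + Δv₂ = 10.53 + 6.834 = 17.36 km/s.

Δv = 17400 m/s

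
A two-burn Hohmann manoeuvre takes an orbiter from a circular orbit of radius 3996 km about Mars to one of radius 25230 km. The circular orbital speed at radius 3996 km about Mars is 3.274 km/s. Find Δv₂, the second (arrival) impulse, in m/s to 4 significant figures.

From the circular-orbit relation v² = μ/r at r = 3996 km: μ = v²r = (3.274)² × 3996 = 42833.4 km³/s².
The Hohmann ellipse has a_t = (r₁ + r₂)/2 = 14613 km.
Circular speed at r = 25230 km: v_c = √(μ/r) = 1.303 km/s.
Vis-viva on the transfer ellipse at r = 25230 km gives v_t = √[μ(2/r − 1/a_t)] = 0.6814 km/s.
Δv₂ = |v_t − v_c| = |0.6814 − 1.303| = 0.6216 km/s.

Δv₂ = 621.6 m/s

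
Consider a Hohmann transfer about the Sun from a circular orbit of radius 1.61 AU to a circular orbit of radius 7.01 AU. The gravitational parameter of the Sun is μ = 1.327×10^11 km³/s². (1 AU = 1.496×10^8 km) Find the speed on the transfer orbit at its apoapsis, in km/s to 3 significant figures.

v = 6.88 km/s

In km: r₁ = 1.61 × 1.496×10^8 = 2.40856×10^8 km; r₂ = 7.01 × 1.496×10^8 = 1.048696×10^9 km.
The Hohmann ellipse has a_t = (r₁ + r₂)/2 = 6.44776×10^8 km.
At apoapsis, r = 1.048696×10^9 km.
Vis-viva: v = √[μ(2/r − 1/a_t)] = √[1.327×10^11 × (2/1.048696×10^9 − 1/6.44776×10^8)] = 6.875 km/s.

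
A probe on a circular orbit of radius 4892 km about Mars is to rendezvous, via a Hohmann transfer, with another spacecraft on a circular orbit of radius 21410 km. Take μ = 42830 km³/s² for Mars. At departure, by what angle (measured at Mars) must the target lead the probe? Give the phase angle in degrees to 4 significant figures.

φ = 93.35°

Transfer-ellipse semi-major axis a_t = (r₁ + r₂)/2 = (4892 + 21410)/2 = 13151 km.
The half-period of the transfer ellipse is t = π√(a_t³/μ) = 22894 s.
The target's mean motion on its circular orbit is ω₂ = √(μ/r₂³) = 6.6062×10^-5 rad/s.
Angle swept by the target during transfer: ω₂·t = 1.5124 rad = 86.65°.
Arrival is 180° from departure on the ellipse, so φ = 180° − 86.65° = 93.35°.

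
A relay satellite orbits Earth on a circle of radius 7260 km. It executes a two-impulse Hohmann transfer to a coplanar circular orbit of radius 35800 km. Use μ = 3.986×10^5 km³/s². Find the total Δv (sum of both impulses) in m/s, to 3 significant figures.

Δv = 3540 m/s

Transfer-ellipse semi-major axis a_t = (r₁ + r₂)/2 = (7260 + 35800)/2 = 21530 km.
Circular speed at r₁: v₁ = √(μ/r₁) = √(3.986×10^5/7260) = 7.410 km/s.
Transfer-orbit speed at r₁ (vis-viva equation): v_p = √[μ(2/r₁ − 1/a_t)] = 9.555 km/s.
First burn Δv₁ = |v_p − v₁| = 2.145 km/s.
Circular speed at r₂: v₂ = √(μ/r₂) = 3.337 km/s.
Transfer-orbit speed at r₂: v_a = √[μ(2/r₂ − 1/a_t)] = 1.938 km/s.
Second burn Δv₂ = |v₂ − v_a| = 1.399 km/s.
Δv = Δv₁ + Δv₂ = 2.145 + 1.399 = 3.544 km/s.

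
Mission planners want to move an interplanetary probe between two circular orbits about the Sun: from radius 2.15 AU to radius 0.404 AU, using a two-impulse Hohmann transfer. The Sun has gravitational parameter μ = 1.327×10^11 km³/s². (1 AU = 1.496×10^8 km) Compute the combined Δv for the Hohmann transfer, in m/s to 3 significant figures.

In km: r₁ = 2.15 × 1.496×10^8 = 3.2164×10^8 km; r₂ = 0.404 × 1.496×10^8 = 6.04384×10^7 km.
Semi-major axis of the transfer orbit: a_t = (3.2164×10^8 + 6.04384×10^7)/2 = 1.910392×10^8 km.
At r₁ the circular-orbit speed is v₁ = √(μ/r₁) = 20.312 km/s.
Transfer-orbit speed at r₁ (vis-viva equation): v_a = √[μ(2/r₁ − 1/a_t)] = 11.425 km/s.
First burn Δv₁ = |v_a − v₁| = 8.887 km/s.
Circular speed at r₂: v₂ = √(μ/r₂) = 46.86 km/s.
Transfer-orbit speed at r₂: v_p = √[μ(2/r₂ − 1/a_t)] = 60.80 km/s.
Second burn Δv₂ = |v₂ − v_p| = 13.94 km/s.
Δv = Δv₁ + Δv₂ = 8.887 + 13.94 = 22.83 km/s.

Δv = 22800 m/s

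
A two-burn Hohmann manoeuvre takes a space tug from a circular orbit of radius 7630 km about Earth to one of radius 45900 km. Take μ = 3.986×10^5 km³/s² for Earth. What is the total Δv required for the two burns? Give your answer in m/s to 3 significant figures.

Semi-major axis of the transfer orbit: a_t = (7630 + 45900)/2 = 26765 km.
At r₁ the circular-orbit speed is v₁ = √(μ/r₁) = 7.2278 km/s.
On the transfer ellipse at r₁, vis-viva gives v_p = √[μ(2/r₁ − 1/a_t)] = 9.4652 km/s.
First burn Δv₁ = |v_p − v₁| = 2.2374 km/s.
Circular speed at r₂: v₂ = √(μ/r₂) = 2.9469 km/s.
Transfer-orbit speed at r₂: v_a = √[μ(2/r₂ − 1/a_t)] = 1.5734 km/s.
Second burn Δv₂ = |v₂ − v_a| = 1.3735 km/s.
Δv = Δv₁ + Δv₂ = 2.2374 + 1.3735 = 3.611 km/s.

Δv = 3610 m/s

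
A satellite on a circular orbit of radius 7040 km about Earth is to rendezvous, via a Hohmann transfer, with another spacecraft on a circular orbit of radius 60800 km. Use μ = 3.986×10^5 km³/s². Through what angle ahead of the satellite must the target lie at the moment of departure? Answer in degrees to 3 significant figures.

Transfer-ellipse semi-major axis a_t = (r₁ + r₂)/2 = (7040 + 60800)/2 = 33920 km.
The half-period of the transfer ellipse is t = π√(a_t³/μ) = 31086 s.
The target's mean motion on its circular orbit is ω₂ = √(μ/r₂³) = 4.2113×10^-5 rad/s.
Angle swept by the target during transfer: ω₂·t = 1.3091 rad = 75.01°.
Arrival is 180° from departure on the ellipse, so φ = 180° − 75.01° = 105°.

φ = 105°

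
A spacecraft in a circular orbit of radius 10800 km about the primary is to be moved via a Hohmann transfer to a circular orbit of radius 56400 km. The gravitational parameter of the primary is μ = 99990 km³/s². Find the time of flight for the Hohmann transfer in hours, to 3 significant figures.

t = 17.0 hours

Transfer-ellipse semi-major axis a_t = (r₁ + r₂)/2 = (10800 + 56400)/2 = 33600 km.
Half the transfer-orbit period gives t = π√(a_t³/μ) = 61190 s.
Converting: 61190 s ÷ 3600 s/hour = 17.0 hours.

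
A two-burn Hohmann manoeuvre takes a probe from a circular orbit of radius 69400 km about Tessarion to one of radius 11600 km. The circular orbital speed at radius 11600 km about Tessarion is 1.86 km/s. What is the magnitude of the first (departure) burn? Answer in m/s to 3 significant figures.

Δv₁ = 353 m/s

From the circular-orbit relation v² = μ/r at r = 11600 km: μ = v²r = (1.86)² × 11600 = 40131.4 km³/s².
Semi-major axis of the transfer orbit: a_t = (69400 + 11600)/2 = 40500 km.
Circular speed at r = 69400 km: v_c = √(μ/r) = 0.76044 km/s.
Transfer-orbit speed at the same r (vis-viva, a = a_t): v_t = √[μ(2/r − 1/a_t)] = 0.40697 km/s.
Δv₁ = |v_t − v_c| = |0.40697 − 0.76044| = 0.3535 km/s.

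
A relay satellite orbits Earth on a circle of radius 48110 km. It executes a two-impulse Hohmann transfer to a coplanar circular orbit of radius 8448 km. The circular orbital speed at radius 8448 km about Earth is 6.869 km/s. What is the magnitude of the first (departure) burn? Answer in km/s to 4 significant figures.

Δv₁ = 1.305 km/s

From the circular-orbit relation v² = μ/r at r = 8448 km: μ = v²r = (6.869)² × 8448 = 3.98603×10^5 km³/s².
Semi-major axis of the transfer orbit: a_t = (48110 + 8448)/2 = 28279 km.
Circular speed at r = 48110 km: v_c = √(μ/r) = 2.878 km/s.
Transfer-orbit speed at the same r (vis-viva, a = a_t): v_t = √[μ(2/r − 1/a_t)] = 1.573 km/s.
Δv₁ = |v_t − v_c| = |1.573 − 2.878| = 1.305 km/s.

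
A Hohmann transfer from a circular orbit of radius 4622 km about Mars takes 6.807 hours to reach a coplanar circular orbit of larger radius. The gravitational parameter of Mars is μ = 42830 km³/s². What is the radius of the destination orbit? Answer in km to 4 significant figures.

r₂ = 22900 km

Transfer time t = 6.807 hours = 24505.2 s, and t = π√(a_t³/μ).
So a_t = (μ t²/π²)^(1/3) = (42830 × (24505.2)² / π²)^(1/3) = 13761 km.
Since a_t = (r₁ + r₂)/2, r₂ = 2a_t − r₁ = 2×13761 − 4622 = 22900 km.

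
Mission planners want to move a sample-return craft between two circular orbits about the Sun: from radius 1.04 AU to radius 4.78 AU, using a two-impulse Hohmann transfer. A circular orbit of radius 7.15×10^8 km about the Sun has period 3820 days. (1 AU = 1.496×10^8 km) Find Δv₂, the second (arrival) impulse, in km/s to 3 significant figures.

Δv₂ = 5.47 km/s

From Kepler's third law T² = 4π²r³/μ at r = 7.15×10^8 km, T = 3820 days = 3820 × 86400 s = 3.30048×10^8 s: μ = 4π²r³/T² = 1.32472×10^11 km³/s².
In km: r₁ = 1.04 × 1.496×10^8 = 1.55584×10^8 km; r₂ = 4.78 × 1.496×10^8 = 7.15088×10^8 km.
Semi-major axis of the transfer orbit: a_t = (1.55584×10^8 + 7.15088×10^8)/2 = 4.35336×10^8 km.
Circular speed at r = 7.15088×10^8 km: v_c = √(μ/r) = 13.611 km/s.
Transfer-orbit speed at the same r (vis-viva, a = a_t): v_t = √[μ(2/r − 1/a_t)] = 8.1368 km/s.
Δv₂ = |v_t − v_c| = |8.1368 − 13.611| = 5.474 km/s.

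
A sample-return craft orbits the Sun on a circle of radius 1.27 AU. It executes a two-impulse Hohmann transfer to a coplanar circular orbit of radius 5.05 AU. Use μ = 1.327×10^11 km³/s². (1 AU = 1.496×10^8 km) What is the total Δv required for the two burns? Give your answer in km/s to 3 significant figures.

Δv = 11.8 km/s

In km: r₁ = 1.27 × 1.496×10^8 = 1.89992×10^8 km; r₂ = 5.05 × 1.496×10^8 = 7.5548×10^8 km.
Transfer-ellipse semi-major axis a_t = (r₁ + r₂)/2 = (1.89992×10^8 + 7.5548×10^8)/2 = 4.72736×10^8 km.
Circular speed at r₁: v₁ = √(μ/r₁) = √(1.327×10^11/1.89992×10^8) = 26.428 km/s.
Transfer-orbit speed at r₁ (vis-viva): v_p = √[μ(2/r₁ − 1/a_t)] = 33.409 km/s.
First burn Δv₁ = |v_p − v₁| = 6.981 km/s.
Circular speed at r₂: v₂ = √(μ/r₂) = 13.253 km/s.
Transfer-orbit speed at r₂: v_a = √[μ(2/r₂ − 1/a_t)] = 8.4020 km/s.
Second burn Δv₂ = |v₂ − v_a| = 4.851 km/s.
Δv = Δv₁ + Δv₂ = 6.981 + 4.851 = 11.83 km/s.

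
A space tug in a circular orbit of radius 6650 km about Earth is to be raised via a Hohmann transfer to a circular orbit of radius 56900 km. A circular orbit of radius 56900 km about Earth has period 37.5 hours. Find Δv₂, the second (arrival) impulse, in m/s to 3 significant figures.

From Kepler's third law T² = 4π²r³/μ at r = 56900 km, T = 37.5 hours = 37.5 × 3600 s = 1.350×10^5 s: μ = 4π²r³/T² = 3.99052×10^5 km³/s².
Transfer-ellipse semi-major axis a_t = (r₁ + r₂)/2 = (6650 + 56900)/2 = 31775 km.
Circular speed at r = 56900 km: v_c = √(μ/r) = 2.6482 km/s.
Vis-viva on the transfer ellipse at r = 56900 km gives v_t = √[μ(2/r − 1/a_t)] = 1.2115 km/s.
Δv₂ = |v_t − v_c| = |1.2115 − 2.6482| = 1.437 km/s.

Δv₂ = 1440 m/s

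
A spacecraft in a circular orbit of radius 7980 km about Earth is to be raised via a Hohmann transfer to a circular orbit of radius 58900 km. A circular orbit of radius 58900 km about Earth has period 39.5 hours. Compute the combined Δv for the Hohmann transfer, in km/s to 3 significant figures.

From Kepler's third law T² = 4π²r³/μ at r = 58900 km, T = 39.5 hours = 39.5 × 3600 s = 1.422×10^5 s: μ = 4π²r³/T² = 3.98939×10^5 km³/s².
The Hohmann ellipse has a_t = (r₁ + r₂)/2 = 33440 km.
Circular speed at r₁: v₁ = √(μ/r₁) = √(3.98939×10^5/7980) = 7.071 km/s.
Transfer-orbit speed at r₁ (vis-viva equation): v_p = √[μ(2/r₁ − 1/a_t)] = 9.384 km/s.
First burn Δv₁ = |v_p − v₁| = 2.313 km/s.
Circular speed at r₂: v₂ = √(μ/r₂) = 2.6025 km/s.
Transfer-orbit speed at r₂: v_a = √[μ(2/r₂ − 1/a_t)] = 1.2713 km/s.
Second burn Δv₂ = |v₂ − v_a| = 1.331 km/s.
Δv = Δv₁ + Δv₂ = 2.313 + 1.331 = 3.644 km/s.

Δv = 3.64 km/s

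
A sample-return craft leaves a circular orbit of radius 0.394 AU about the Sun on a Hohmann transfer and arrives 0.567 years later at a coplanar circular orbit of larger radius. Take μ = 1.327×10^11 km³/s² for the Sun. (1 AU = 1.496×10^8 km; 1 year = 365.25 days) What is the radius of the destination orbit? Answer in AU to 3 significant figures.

In km: r₁ = 0.394 × 1.496×10^8 = 5.89424×10^7 km.
Transfer time t = 0.567 years × 365.25 × 86400 s = 1.78931592×10^7 s, and t = π√(a_t³/μ).
So a_t = (μ t²/π²)^(1/3) = (1.327×10^11 × (1.78931592×10^7)² / π²)^(1/3) = 1.6267×10^8 km.
Since a_t = (r₁ + r₂)/2, r₂ = 2a_t − r₁ = 2×1.6267×10^8 − 5.89424×10^7 = 2.663976×10^8 km.
In AU: r₂ = 2.663976×10^8 / 1.496×10^8 = 1.78 AU.

r₂ = 1.78 AU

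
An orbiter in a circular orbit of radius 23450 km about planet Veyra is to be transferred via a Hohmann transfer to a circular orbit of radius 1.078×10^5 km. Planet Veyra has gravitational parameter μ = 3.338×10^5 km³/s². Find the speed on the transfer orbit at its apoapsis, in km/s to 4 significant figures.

Semi-major axis of the transfer orbit: a_t = (23450 + 1.078×10^5)/2 = 65625 km.
The apoapsis of the transfer ellipse is at r = 1.078×10^5 km.
Vis-viva: v = √[μ(2/r − 1/a_t)] = √[3.338×10^5 × (2/1.078×10^5 − 1/65625)] = 1.052 km/s.

v = 1.052 km/s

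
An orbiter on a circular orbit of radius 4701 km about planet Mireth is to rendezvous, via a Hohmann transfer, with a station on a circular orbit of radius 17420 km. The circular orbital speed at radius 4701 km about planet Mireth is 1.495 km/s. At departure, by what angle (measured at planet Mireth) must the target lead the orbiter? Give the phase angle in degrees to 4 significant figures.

From the circular-orbit relation v² = μ/r at r = 4701 km: μ = v²r = (1.495)² × 4701 = 10506.9 km³/s².
Transfer-ellipse semi-major axis a_t = (r₁ + r₂)/2 = (4701 + 17420)/2 = 11060.5 km.
The half-period of the transfer ellipse is t = π√(a_t³/μ) = 35651 s.
Target angular speed ω₂ = √(μ/r₂³) = 4.4582×10^-5 rad/s.
Angle swept by the target during transfer: ω₂·t = 1.5894 rad = 91.07°.
Arrival is 180° from departure on the ellipse, so φ = 180° − 91.07° = 88.93°.

φ = 88.93°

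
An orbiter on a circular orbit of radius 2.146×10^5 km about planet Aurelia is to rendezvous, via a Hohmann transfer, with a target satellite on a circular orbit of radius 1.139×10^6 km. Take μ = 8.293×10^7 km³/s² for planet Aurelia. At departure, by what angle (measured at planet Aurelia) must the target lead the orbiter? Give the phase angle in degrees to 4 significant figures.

The Hohmann ellipse has a_t = (r₁ + r₂)/2 = 6.768×10^5 km.
The half-period of the transfer ellipse is t = π√(a_t³/μ) = 1.921×10^5 s.
The target's mean motion on its circular orbit is ω₂ = √(μ/r₂³) = 7.492×10^-6 rad/s.
Angle swept by the target during transfer: ω₂·t = 1.439 rad = 82.45°.
Arrival is 180° from departure on the ellipse, so φ = 180° − 82.45° = 97.55°.

φ = 97.55°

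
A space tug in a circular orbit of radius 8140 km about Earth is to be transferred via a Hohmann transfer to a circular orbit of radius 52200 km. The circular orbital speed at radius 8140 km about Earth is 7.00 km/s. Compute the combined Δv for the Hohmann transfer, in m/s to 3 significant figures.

From the circular-orbit relation v² = μ/r at r = 8140 km: μ = v²r = (7.00)² × 8140 = 3.98860×10^5 km³/s².
The Hohmann ellipse has a_t = (r₁ + r₂)/2 = 30170 km.
At r₁ the circular-orbit speed is v₁ = √(μ/r₁) = 7.000 km/s.
Transfer-orbit speed at r₁ (vis-viva): v_p = √[μ(2/r₁ − 1/a_t)] = 9.208 km/s.
First burn Δv₁ = |v_p − v₁| = 2.208 km/s.
Circular speed at r₂: v₂ = √(μ/r₂) = 2.764 km/s.
Transfer-orbit speed at r₂: v_a = √[μ(2/r₂ − 1/a_t)] = 1.436 km/s.
Second burn Δv₂ = |v₂ − v_a| = 1.328 km/s.
Total Δv = Δv₁ + Δv₂ = 3.536 km/s.

Δv = 3540 m/s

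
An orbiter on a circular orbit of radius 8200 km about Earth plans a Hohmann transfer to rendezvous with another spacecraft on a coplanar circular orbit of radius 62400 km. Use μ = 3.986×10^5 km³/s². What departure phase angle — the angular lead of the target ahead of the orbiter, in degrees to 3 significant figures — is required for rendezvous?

φ = 103°

Semi-major axis of the transfer orbit: a_t = (8200 + 62400)/2 = 35300 km.
Transfer time t = π√(a_t³/μ) = 33002 s.
Target angular speed ω₂ = √(μ/r₂³) = 4.0503×10^-5 rad/s.
Angle swept by the target during transfer: ω₂·t = 1.3367 rad = 76.59°.
Arrival is 180° from departure on the ellipse, so φ = 180° − 76.59° = 103°.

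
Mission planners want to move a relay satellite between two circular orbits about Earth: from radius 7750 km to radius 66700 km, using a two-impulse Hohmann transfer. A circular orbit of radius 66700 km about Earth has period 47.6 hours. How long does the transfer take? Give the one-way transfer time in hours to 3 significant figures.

From Kepler's third law T² = 4π²r³/μ at r = 66700 km, T = 47.6 hours = 47.6 × 3600 s = 1.7136×10^5 s: μ = 4π²r³/T² = 3.98950×10^5 km³/s².
The Hohmann ellipse has a_t = (r₁ + r₂)/2 = 37225 km.
Transfer time t = π√(a_t³/μ) = π√((37225)³ / 3.98950×10^5) = 35720 s.
Converting: 35720 s ÷ 3600 s/hour = 9.92 hours.

t = 9.92 hours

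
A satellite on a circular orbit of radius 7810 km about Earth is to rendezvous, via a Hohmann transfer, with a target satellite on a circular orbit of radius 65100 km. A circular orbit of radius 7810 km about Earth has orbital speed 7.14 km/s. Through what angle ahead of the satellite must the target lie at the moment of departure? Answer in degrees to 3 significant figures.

From the circular-orbit relation v² = μ/r at r = 7810 km: μ = v²r = (7.14)² × 7810 = 3.98151×10^5 km³/s².
Semi-major axis of the transfer orbit: a_t = (7810 + 65100)/2 = 36455 km.
The half-period of the transfer ellipse is t = π√(a_t³/μ) = 34655 s.
The target's mean motion on its circular orbit is ω₂ = √(μ/r₂³) = 3.7989×10^-5 rad/s.
Angle swept by the target during transfer: ω₂·t = 1.3165 rad = 75.43°.
Arrival is 180° from departure on the ellipse, so φ = 180° − 75.43° = 105°.

φ = 105°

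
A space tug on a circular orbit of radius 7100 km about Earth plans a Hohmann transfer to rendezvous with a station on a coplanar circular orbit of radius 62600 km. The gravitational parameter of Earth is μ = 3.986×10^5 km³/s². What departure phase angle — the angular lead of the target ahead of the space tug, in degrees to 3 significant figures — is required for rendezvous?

φ = 105°

Transfer-ellipse semi-major axis a_t = (r₁ + r₂)/2 = (7100 + 62600)/2 = 34850 km.
The half-period of the transfer ellipse is t = π√(a_t³/μ) = 32370 s.
The target's mean motion on its circular orbit is ω₂ = √(μ/r₂³) = 4.031×10^-5 rad/s.
Angle swept by the target during transfer: ω₂·t = 1.305 rad = 74.77°.
The space tug traverses 180° on the transfer ellipse, so the target must lead by 180° − 74.77° = 105°.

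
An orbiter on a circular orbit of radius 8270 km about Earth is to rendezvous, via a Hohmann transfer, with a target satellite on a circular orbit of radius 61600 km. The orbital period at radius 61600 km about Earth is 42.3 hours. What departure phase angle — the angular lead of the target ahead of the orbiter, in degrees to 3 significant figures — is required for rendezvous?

φ = 103°

From Kepler's third law T² = 4π²r³/μ at r = 61600 km, T = 42.3 hours = 42.3 × 3600 s = 1.5228×10^5 s: μ = 4π²r³/T² = 3.97939×10^5 km³/s².
Semi-major axis of the transfer orbit: a_t = (8270 + 61600)/2 = 34935 km.
The half-period of the transfer ellipse is t = π√(a_t³/μ) = 32518.7 s.
Target angular speed ω₂ = √(μ/r₂³) = 4.12607×10^-5 rad/s.
Angle swept by the target during transfer: ω₂·t = 1.34174 rad = 76.88°.
The orbiter traverses 180° on the transfer ellipse, so the target must lead by 180° − 76.88° = 103°.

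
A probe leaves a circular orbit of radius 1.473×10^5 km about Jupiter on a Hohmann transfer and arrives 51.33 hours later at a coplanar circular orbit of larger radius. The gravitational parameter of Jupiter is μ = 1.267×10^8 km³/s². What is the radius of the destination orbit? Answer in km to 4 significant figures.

r₂ = 1.372×10^6 km

Transfer time t = 51.33 hours = 1.84788×10^5 s, and t = π√(a_t³/μ).
So a_t = (μ t²/π²)^(1/3) = (1.267×10^8 × (1.84788×10^5)² / π²)^(1/3) = 7.5964×10^5 km.
Since a_t = (r₁ + r₂)/2, r₂ = 2a_t − r₁ = 2×7.5964×10^5 − 1.473×10^5 = 1.37198×10^6 km.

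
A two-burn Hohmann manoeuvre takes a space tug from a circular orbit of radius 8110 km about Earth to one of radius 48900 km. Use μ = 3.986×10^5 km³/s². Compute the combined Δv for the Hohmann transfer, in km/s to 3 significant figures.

The Hohmann ellipse has a_t = (r₁ + r₂)/2 = 28505 km.
Circular speed at r₁: v₁ = √(μ/r₁) = √(3.986×10^5/8110) = 7.0106 km/s.
Transfer-orbit speed at r₁ (vis-viva): v_p = √[μ(2/r₁ − 1/a_t)] = 9.1823 km/s.
First burn Δv₁ = |v_p − v₁| = 2.172 km/s.
Circular speed at r₂: v₂ = √(μ/r₂) = 2.855 km/s.
Transfer-orbit speed at r₂: v_a = √[μ(2/r₂ − 1/a_t)] = 1.523 km/s.
Second burn Δv₂ = |v₂ − v_a| = 1.332 km/s.
Total Δv = Δv₁ + Δv₂ = 3.504 km/s.

Δv = 3.50 km/s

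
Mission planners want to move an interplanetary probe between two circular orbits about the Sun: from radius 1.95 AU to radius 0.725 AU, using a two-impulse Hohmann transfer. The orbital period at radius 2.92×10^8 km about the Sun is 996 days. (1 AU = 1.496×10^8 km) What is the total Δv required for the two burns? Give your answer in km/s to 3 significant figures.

From Kepler's third law T² = 4π²r³/μ at r = 2.92×10^8 km, T = 996 days = 996 × 86400 s = 8.60544×10^7 s: μ = 4π²r³/T² = 1.32728×10^11 km³/s².
In km: r₁ = 1.95 × 1.496×10^8 = 2.9172×10^8 km; r₂ = 0.725 × 1.496×10^8 = 1.0846×10^8 km.
Semi-major axis of the transfer orbit: a_t = (2.9172×10^8 + 1.0846×10^8)/2 = 2.0009×10^8 km.
At r₁ the circular-orbit speed is v₁ = √(μ/r₁) = 21.330 km/s.
On the transfer ellipse at r₁, v² = μ(2/r − 1/a) gives v_a = √[μ(2/r₁ − 1/a_t)] = 15.704 km/s.
First burn Δv₁ = |v_a − v₁| = 5.626 km/s.
At r₂, v₂ = √(μ/r₂) = 34.982 km/s.
Transfer-orbit speed at r₂: v_p = √[μ(2/r₂ − 1/a_t)] = 42.239 km/s.
Second burn Δv₂ = |v₂ − v_p| = 7.257 km/s.
Total Δv = Δv₁ + Δv₂ = 12.88 km/s.

Δv = 12.9 km/s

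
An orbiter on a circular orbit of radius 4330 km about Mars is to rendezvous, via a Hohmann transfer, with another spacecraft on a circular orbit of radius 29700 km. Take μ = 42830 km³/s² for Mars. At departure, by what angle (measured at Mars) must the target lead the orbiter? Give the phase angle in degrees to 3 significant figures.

The Hohmann ellipse has a_t = (r₁ + r₂)/2 = 17015 km.
Transfer time t = π√(a_t³/μ) = 33692 s.
The target's mean motion on its circular orbit is ω₂ = √(μ/r₂³) = 4.0433×10^-5 rad/s.
Angle swept by the target during transfer: ω₂·t = 1.3623 rad = 78.05°.
Arrival is 180° from departure on the ellipse, so φ = 180° − 78.05° = 102°.

φ = 102°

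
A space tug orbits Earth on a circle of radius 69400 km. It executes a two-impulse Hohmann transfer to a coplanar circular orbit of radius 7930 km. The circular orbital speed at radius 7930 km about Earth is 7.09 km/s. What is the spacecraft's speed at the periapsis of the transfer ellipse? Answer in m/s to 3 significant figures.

v = 9500 m/s

From the circular-orbit relation v² = μ/r at r = 7930 km: μ = v²r = (7.09)² × 7930 = 3.98626×10^5 km³/s².
Transfer-ellipse semi-major axis a_t = (r₁ + r₂)/2 = (69400 + 7930)/2 = 38665 km.
At periapsis, r = 7930 km.
Applying v² = μ(2/r − 1/a_t): v = 9.499 km/s.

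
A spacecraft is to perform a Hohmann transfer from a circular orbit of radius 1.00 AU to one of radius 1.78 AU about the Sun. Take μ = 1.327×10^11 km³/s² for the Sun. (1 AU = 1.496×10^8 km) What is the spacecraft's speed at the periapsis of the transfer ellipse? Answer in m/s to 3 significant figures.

In km: r₁ = 1.00 × 1.496×10^8 = 1.496×10^8 km; r₂ = 1.78 × 1.496×10^8 = 2.66288×10^8 km.
Semi-major axis of the transfer orbit: a_t = (1.496×10^8 + 2.66288×10^8)/2 = 2.07944×10^8 km.
The periapsis of the transfer ellipse is at r = 1.496×10^8 km.
From the vis-viva equation, v = √[μ(2/r − 1/a_t)] = 33.70 km/s.

v = 33700 m/s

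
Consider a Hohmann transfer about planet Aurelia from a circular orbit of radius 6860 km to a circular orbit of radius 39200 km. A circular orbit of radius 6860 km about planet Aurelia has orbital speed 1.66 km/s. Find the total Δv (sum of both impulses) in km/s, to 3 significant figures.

From the circular-orbit relation v² = μ/r at r = 6860 km: μ = v²r = (1.66)² × 6860 = 18903.4 km³/s².
Transfer-ellipse semi-major axis a_t = (r₁ + r₂)/2 = (6860 + 39200)/2 = 23030 km.
Circular speed at r₁: v₁ = √(μ/r₁) = √(18903.4/6860) = 1.66000 km/s.
On the transfer ellipse at r₁, vis-viva gives v_p = √[μ(2/r₁ − 1/a_t)] = 2.16573 km/s.
First burn Δv₁ = |v_p − v₁| = 0.50573 km/s.
At r₂, v₂ = √(μ/r₂) = 0.69443 km/s.
Transfer-orbit speed at r₂: v_a = √[μ(2/r₂ − 1/a_t)] = 0.37900 km/s.
Second burn Δv₂ = |v₂ − v_a| = 0.31543 km/s.
Total Δv = Δv₁ + Δv₂ = 0.8212 km/s.

Δv = 0.821 km/s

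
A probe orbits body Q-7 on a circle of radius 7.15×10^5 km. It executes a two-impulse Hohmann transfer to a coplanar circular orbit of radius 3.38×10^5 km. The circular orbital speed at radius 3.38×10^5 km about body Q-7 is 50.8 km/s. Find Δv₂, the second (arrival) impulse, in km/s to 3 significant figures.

Δv₂ = 8.40 km/s

From the circular-orbit relation v² = μ/r at r = 3.38×10^5 km: μ = v²r = (50.8)² × 3.38×10^5 = 8.72256×10^8 km³/s².
Transfer-ellipse semi-major axis a_t = (r₁ + r₂)/2 = (7.150×10^5 + 3.380×10^5)/2 = 5.265×10^5 km.
On the circular orbit at r = 3.380×10^5 km, v_c = √(μ/r) = 50.800 km/s.
Vis-viva on the transfer ellipse at r = 3.380×10^5 km gives v_t = √[μ(2/r − 1/a_t)] = 59.199 km/s.
Δv₂ = |v_t − v_c| = |59.199 − 50.800| = 8.399 km/s.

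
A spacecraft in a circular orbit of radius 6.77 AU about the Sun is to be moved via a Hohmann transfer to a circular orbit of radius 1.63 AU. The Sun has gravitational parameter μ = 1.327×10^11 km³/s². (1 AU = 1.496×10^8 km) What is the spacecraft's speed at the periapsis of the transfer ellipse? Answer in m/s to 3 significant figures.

In km: r₁ = 6.77 × 1.496×10^8 = 1.012792×10^9 km; r₂ = 1.63 × 1.496×10^8 = 2.43848×10^8 km.
The Hohmann ellipse has a_t = (r₁ + r₂)/2 = 6.2832×10^8 km.
The periapsis of the transfer ellipse is at r = 2.43848×10^8 km.
From the vis-viva equation, v = √[μ(2/r − 1/a_t)] = 29.62 km/s.

v = 29600 m/s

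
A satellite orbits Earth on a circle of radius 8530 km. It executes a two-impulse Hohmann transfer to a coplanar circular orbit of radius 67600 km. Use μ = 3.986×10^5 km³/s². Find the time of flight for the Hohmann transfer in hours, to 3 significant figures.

t = 10.3 hours

Transfer-ellipse semi-major axis a_t = (r₁ + r₂)/2 = (8530 + 67600)/2 = 38065 km.
Half the transfer-orbit period gives t = π√(a_t³/μ) = 36950 s.
Converting: 36950 s ÷ 3600 s/hour = 10.3 hours.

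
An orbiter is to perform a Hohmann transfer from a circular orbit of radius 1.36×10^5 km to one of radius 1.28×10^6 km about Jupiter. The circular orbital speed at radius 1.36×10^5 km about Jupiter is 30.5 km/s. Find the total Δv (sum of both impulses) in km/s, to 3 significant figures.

Δv = 16.1 km/s

From the circular-orbit relation v² = μ/r at r = 1.36×10^5 km: μ = v²r = (30.5)² × 1.36×10^5 = 1.26514×10^8 km³/s².
Transfer-ellipse semi-major axis a_t = (r₁ + r₂)/2 = (1.360×10^5 + 1.280×10^6)/2 = 7.080×10^5 km.
At r₁ the circular-orbit speed is v₁ = √(μ/r₁) = 30.50 km/s.
Transfer-orbit speed at r₁ (vis-viva equation): v_p = √[μ(2/r₁ − 1/a_t)] = 41.01 km/s.
First burn Δv₁ = |v_p − v₁| = 10.51 km/s.
At r₂, v₂ = √(μ/r₂) = 9.94178 km/s.
Transfer-orbit speed at r₂: v_a = √[μ(2/r₂ − 1/a_t)] = 4.35730 km/s.
Second burn Δv₂ = |v₂ − v_a| = 5.584 km/s.
Δv = Δv₁ + Δv₂ = 10.51 + 5.584 = 16.09 km/s.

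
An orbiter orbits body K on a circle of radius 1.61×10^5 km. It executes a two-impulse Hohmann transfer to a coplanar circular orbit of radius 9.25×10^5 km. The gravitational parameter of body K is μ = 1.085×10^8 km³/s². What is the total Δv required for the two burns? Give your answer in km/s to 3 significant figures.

Transfer-ellipse semi-major axis a_t = (r₁ + r₂)/2 = (1.610×10^5 + 9.250×10^5)/2 = 5.430×10^5 km.
Circular speed at r₁: v₁ = √(μ/r₁) = √(1.085×10^8/1.610×10^5) = 25.9598 km/s.
Transfer-orbit speed at r₁ (vis-viva equation): v_p = √[μ(2/r₁ − 1/a_t)] = 33.8823 km/s.
First burn Δv₁ = |v_p − v₁| = 7.9225 km/s.
Circular speed at r₂: v₂ = √(μ/r₂) = 10.83 km/s.
Transfer-orbit speed at r₂: v_a = √[μ(2/r₂ − 1/a_t)] = 5.897 km/s.
Second burn Δv₂ = |v₂ − v_a| = 4.9330 km/s.
Δv = Δv₁ + Δv₂ = 7.9225 + 4.9330 = 12.86 km/s.

Δv = 12.9 km/s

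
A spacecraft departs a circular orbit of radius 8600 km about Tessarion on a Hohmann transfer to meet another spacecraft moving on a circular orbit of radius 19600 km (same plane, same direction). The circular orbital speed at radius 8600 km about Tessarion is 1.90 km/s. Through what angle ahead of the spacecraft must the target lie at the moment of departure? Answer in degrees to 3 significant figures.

φ = 70.2°

From the circular-orbit relation v² = μ/r at r = 8600 km: μ = v²r = (1.90)² × 8600 = 31046.0 km³/s².
The Hohmann ellipse has a_t = (r₁ + r₂)/2 = 14100 km.
Transfer time t = π√(a_t³/μ) = 29850 s.
The target's mean motion on its circular orbit is ω₂ = √(μ/r₂³) = 6.421×10^-5 rad/s.
Angle swept by the target during transfer: ω₂·t = 1.917 rad = 109.8°.
Arrival is 180° from departure on the ellipse, so φ = 180° − 109.8° = 70.2°.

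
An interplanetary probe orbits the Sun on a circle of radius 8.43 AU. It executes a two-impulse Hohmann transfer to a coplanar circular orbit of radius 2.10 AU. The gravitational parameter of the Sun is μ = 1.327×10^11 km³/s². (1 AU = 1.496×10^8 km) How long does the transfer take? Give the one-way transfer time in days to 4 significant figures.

In km: r₁ = 8.43 × 1.496×10^8 = 1.261128×10^9 km; r₂ = 2.10 × 1.496×10^8 = 3.1416×10^8 km.
The Hohmann ellipse has a_t = (r₁ + r₂)/2 = 7.87644×10^8 km.
Half the transfer-orbit period gives t = π√(a_t³/μ) = 1.906×10^8 s.
Converting: 1.906×10^8 s ÷ 86400 s/day = 2206 days.

t = 2206 days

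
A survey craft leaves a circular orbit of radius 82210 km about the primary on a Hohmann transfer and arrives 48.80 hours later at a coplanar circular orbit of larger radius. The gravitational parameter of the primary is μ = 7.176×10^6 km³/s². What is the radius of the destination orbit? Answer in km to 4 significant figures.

r₂ = 4.819×10^5 km

Transfer time t = 48.80 hours = 1.7568×10^5 s, and t = π√(a_t³/μ).
So a_t = (μ t²/π²)^(1/3) = (7.176×10^6 × (1.7568×10^5)² / π²)^(1/3) = 2.8206×10^5 km.
Since a_t = (r₁ + r₂)/2, r₂ = 2a_t − r₁ = 2×2.8206×10^5 − 82210 = 4.8191×10^5 km.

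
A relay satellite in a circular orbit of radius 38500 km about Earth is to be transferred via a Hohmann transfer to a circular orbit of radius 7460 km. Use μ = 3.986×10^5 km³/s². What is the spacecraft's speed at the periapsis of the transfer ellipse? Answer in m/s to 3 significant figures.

Semi-major axis of the transfer orbit: a_t = (38500 + 7460)/2 = 22980 km.
The periapsis of the transfer ellipse is at r = 7460 km.
Vis-viva: v = √[μ(2/r − 1/a_t)] = √[3.986×10^5 × (2/7460 − 1/22980)] = 9.461 km/s.

v = 9460 m/s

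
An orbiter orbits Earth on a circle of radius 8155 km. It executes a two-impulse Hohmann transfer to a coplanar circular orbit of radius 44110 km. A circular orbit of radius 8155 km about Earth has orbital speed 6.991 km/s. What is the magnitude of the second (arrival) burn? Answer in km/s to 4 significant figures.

From the circular-orbit relation v² = μ/r at r = 8155 km: μ = v²r = (6.991)² × 8155 = 3.98568×10^5 km³/s².
Transfer-ellipse semi-major axis a_t = (r₁ + r₂)/2 = (8155 + 44110)/2 = 26132.5 km.
Circular speed at r = 44110 km: v_c = √(μ/r) = 3.006 km/s.
Transfer-orbit speed at the same r (vis-viva, a = a_t): v_t = √[μ(2/r − 1/a_t)] = 1.679 km/s.
Δv₂ = |v_t − v_c| = |1.679 − 3.006| = 1.327 km/s.

Δv₂ = 1.327 km/s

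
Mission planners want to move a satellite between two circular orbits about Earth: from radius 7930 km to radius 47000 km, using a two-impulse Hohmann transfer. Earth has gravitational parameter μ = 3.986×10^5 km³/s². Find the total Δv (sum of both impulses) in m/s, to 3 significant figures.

Transfer-ellipse semi-major axis a_t = (r₁ + r₂)/2 = (7930 + 47000)/2 = 27465 km.
Circular speed at r₁: v₁ = √(μ/r₁) = √(3.986×10^5/7930) = 7.090 km/s.
Transfer-orbit speed at r₁ (v² = μ(2/r − 1/a)): v_p = √[μ(2/r₁ − 1/a_t)] = 9.275 km/s.
First burn Δv₁ = |v_p − v₁| = 2.185 km/s.
At r₂, v₂ = √(μ/r₂) = 2.912 km/s.
Transfer-orbit speed at r₂: v_a = √[μ(2/r₂ − 1/a_t)] = 1.565 km/s.
Second burn Δv₂ = |v₂ − v_a| = 1.347 km/s.
Total Δv = Δv₁ + Δv₂ = 3.532 km/s.

Δv = 3530 m/s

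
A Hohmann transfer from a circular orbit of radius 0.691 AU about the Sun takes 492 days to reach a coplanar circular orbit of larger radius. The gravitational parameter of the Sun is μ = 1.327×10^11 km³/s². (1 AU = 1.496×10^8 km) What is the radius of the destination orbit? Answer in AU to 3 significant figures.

In km: r₁ = 0.691 × 1.496×10^8 = 1.033736×10^8 km.
Transfer time t = 492 days = 4.25088×10^7 s, and t = π√(a_t³/μ).
So a_t = (μ t²/π²)^(1/3) = (1.327×10^11 × (4.25088×10^7)² / π²)^(1/3) = 2.8963×10^8 km.
Since a_t = (r₁ + r₂)/2, r₂ = 2a_t − r₁ = 2×2.8963×10^8 − 1.033736×10^8 = 4.758864×10^8 km.
In AU: r₂ = 4.758864×10^8 / 1.496×10^8 = 3.18 AU.

r₂ = 3.18 AU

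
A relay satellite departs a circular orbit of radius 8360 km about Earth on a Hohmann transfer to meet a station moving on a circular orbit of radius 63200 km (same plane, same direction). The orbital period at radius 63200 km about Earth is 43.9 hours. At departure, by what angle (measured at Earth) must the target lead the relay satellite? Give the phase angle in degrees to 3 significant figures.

From Kepler's third law T² = 4π²r³/μ at r = 63200 km, T = 43.9 hours = 43.9 × 3600 s = 1.5804×10^5 s: μ = 4π²r³/T² = 3.99004×10^5 km³/s².
The Hohmann ellipse has a_t = (r₁ + r₂)/2 = 35780 km.
The half-period of the transfer ellipse is t = π√(a_t³/μ) = 33660.6 s.
Target angular speed ω₂ = √(μ/r₂³) = 3.97569×10^-5 rad/s.
Angle swept by the target during transfer: ω₂·t = 1.33824 rad = 76.68°.
The relay satellite traverses 180° on the transfer ellipse, so the target must lead by 180° − 76.68° = 103°.

φ = 103°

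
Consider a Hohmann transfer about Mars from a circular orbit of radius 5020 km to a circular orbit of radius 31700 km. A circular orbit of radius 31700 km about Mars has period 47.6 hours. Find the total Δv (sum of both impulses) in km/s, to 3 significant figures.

From Kepler's third law T² = 4π²r³/μ at r = 31700 km, T = 47.6 hours = 47.6 × 3600 s = 1.7136×10^5 s: μ = 4π²r³/T² = 42827.1 km³/s².
The Hohmann ellipse has a_t = (r₁ + r₂)/2 = 18360 km.
Circular speed at r₁: v₁ = √(μ/r₁) = √(42827.1/5020) = 2.92084 km/s.
Transfer-orbit speed at r₁ (vis-viva): v_p = √[μ(2/r₁ − 1/a_t)] = 3.83796 km/s.
First burn Δv₁ = |v_p − v₁| = 0.9171 km/s.
At r₂, v₂ = √(μ/r₂) = 1.16233 km/s.
Transfer-orbit speed at r₂: v_a = √[μ(2/r₂ − 1/a_t)] = 0.607778 km/s.
Second burn Δv₂ = |v₂ − v_a| = 0.5546 km/s.
Δv = Δv₁ + Δv₂ = 0.9171 + 0.5546 = 1.472 km/s.

Δv = 1.47 km/s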